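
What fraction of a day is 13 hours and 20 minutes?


0.5556 (55.56%)

Total minutes: 13×60 + 20 = 800
Day = 24×60 = 1440 minutes
Fraction = 800/1440 ≈ 0.5556
As a percentage: 800/1440 × 100 ≈ 55.56%


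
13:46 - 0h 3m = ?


Start: 826 minutes from midnight
Subtract: 3 minutes
Remaining: 826 - 3 = 823
Hours: 13, Minutes: 43

13:43


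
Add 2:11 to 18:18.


20:29

Start: 1098 minutes from midnight
Add: 131 minutes
Total: 1229 minutes
Hours: 1229 ÷ 60 = 20 remainder 29


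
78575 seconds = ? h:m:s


21h 49m 35s

Hours: 78575 ÷ 3600 = 21 remainder 2975
Minutes: 2975 ÷ 60 = 49 remainder 35
Seconds: 35


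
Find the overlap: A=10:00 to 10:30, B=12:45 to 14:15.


Meeting A: 600-630 (in minutes from midnight)
Meeting B: 765-855
Overlap start = max(600, 765) = 765
Overlap end = min(630, 855) = 630
Overlap = max(0, 630 - 765) = 0 min

0 minutes


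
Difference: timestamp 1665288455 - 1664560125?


Difference = 1665288455 - 1664560125 = 728330 seconds
In hours: 728330 / 3600 ≈ 202.3
In days: 728330 / 86400 ≈ 8.43

728330 seconds (202.3 hours / 8.43 days)


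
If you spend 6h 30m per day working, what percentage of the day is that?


Time: 390 minutes
Day: 1440 minutes
Percentage = (390/1440) × 100 ≈ 27.1%

27.1%


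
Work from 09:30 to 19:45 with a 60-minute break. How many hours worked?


9h 15m (555 minutes)

Total time = (19×60+45) - (9×60+30)
= 1185 - 570 = 615 min
Minus break: 615 - 60 = 555 min
= 9h 15m


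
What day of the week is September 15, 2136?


Zeller's congruence:
q=15, m=9, k=36, j=21
h = (15 + ⌊13×10/5⌋ + 36 + ⌊36/4⌋ + ⌊21/4⌋ - 2×21) mod 7
= (15 + 26 + 36 + 9 + 5 - 42) mod 7
= 49 mod 7 = 0
h=0 → Saturday

Saturday


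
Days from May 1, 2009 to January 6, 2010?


250 days

From May 1, 2009 to January 6, 2010
Rest of May 2009: 31 - 1 = 30
Full months: June 30, July 31, August 31, September 30, October 31, November 30, December 31
Days into January 2010: 6
Total = 30 + 30 + 31 + 31 + 30 + 31 + 30 + 31 + 6 = 250 days


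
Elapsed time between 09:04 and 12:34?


End time in minutes: 12×60 + 34 = 754
Start time in minutes: 9×60 + 4 = 544
Difference = 754 - 544 = 210 minutes
= 3 hours 30 minutes

3h 30m


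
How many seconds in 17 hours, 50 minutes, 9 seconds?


Hours: 17 × 3600 = 61200
Minutes: 50 × 60 = 3000
Seconds: 9
Total = 61200 + 3000 + 9 = 64209

64209 seconds


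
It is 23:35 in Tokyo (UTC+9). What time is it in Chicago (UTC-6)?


08:35

Time difference = UTC-6 - UTC+9 = -15 hours
New hour = (23 -15) mod 24
= 8 mod 24 = 8
Minutes unchanged → 08:35


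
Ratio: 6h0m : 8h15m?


Duration 1: 360 minutes
Duration 2: 495 minutes
Ratio = 360:495
GCD = 45
Simplified = 8:11
As a decimal: 8/11 ≈ 0.73

8:11 (0.73)


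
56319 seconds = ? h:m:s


Hours: 56319 ÷ 3600 = 15 remainder 2319
Minutes: 2319 ÷ 60 = 38 remainder 39
Seconds: 39

15h 38m 39s


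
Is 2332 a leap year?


Yes

Rules: divisible by 4 AND (not by 100 OR by 400)
2332 ÷ 4 = 583 exactly → divisible by 4
2332 ÷ 100 = 23 remainder 32 → not divisible by 100
Divisible by 4 but not by 100 → leap year


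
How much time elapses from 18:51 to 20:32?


1h 41m

End time in minutes: 20×60 + 32 = 1232
Start time in minutes: 18×60 + 51 = 1131
Difference = 1232 - 1131 = 101 minutes
= 1 hours 41 minutes


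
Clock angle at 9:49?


Hour hand = 9×30 + 49×0.5 = 294.5°
Minute hand = 49×6 = 294°
Difference = |294.5 - 294| = 0.5°

0.5°


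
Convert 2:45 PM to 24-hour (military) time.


14:45

Input: 2:45 PM
PM: 2 + 12 = 14


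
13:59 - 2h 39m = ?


11:20

Start: 839 minutes from midnight
Subtract: 159 minutes
Remaining: 839 - 159 = 680
Hours: 11, Minutes: 20


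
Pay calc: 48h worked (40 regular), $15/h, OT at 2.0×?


$840.00

Regular: 40h × $15 = $600.00
Overtime: 48 - 40 = 8h
OT pay: 8h × $15 × 2.0 = $240.00
Total = $600.00 + $240.00 = $840.00


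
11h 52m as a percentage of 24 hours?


Total minutes: 11×60 + 52 = 712
Day = 24×60 = 1440 minutes
Fraction = 712/1440 ≈ 0.4944
As a percentage: 712/1440 × 100 ≈ 49.44%

0.4944 (49.44%)


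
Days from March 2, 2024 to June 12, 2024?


From March 2, 2024 to June 12, 2024
Rest of March 2024: 31 - 2 = 29
Full months: April 30, May 31
Days into June 2024: 12
Total = 29 + 30 + 31 + 12 = 102 days

102 days


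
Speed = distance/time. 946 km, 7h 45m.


122.1 km/h

Distance: 946 km
Time: 7h 45m = 465 min = 465/60 = 31/4 hours
Speed = 946 ÷ (31/4) = 946 × 4 / 31 = 3784/31 ≈ 122.1 km/h


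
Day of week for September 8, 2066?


Wednesday

Zeller's congruence:
q=8, m=9, k=66, j=20
h = (8 + ⌊13×10/5⌋ + 66 + ⌊66/4⌋ + ⌊20/4⌋ - 2×20) mod 7
= (8 + 26 + 66 + 16 + 5 - 40) mod 7
= 81 mod 7 = 4
h=4 → Wednesday


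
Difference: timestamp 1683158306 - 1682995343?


162963 seconds (45.3 hours / 1.89 days)

Difference = 1683158306 - 1682995343 = 162963 seconds
In hours: 162963 / 3600 ≈ 45.3
In days: 162963 / 86400 ≈ 1.89


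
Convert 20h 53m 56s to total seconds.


75236 seconds

Hours: 20 × 3600 = 72000
Minutes: 53 × 60 = 3180
Seconds: 56
Total = 72000 + 3180 + 56 = 75236


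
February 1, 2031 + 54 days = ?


March 27, 2031

Start: February 1, 2031
Add 54 days
February 1 → March 1: 28 - 1 + 1 = 28 days (54 - 28 = 26 left)
March 1 + 26 = March 27, 2031


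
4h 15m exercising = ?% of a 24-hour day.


Time: 255 minutes
Day: 1440 minutes
Percentage = (255/1440) × 100 ≈ 17.7%

17.7%


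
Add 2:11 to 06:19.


08:30

Start: 379 minutes from midnight
Add: 131 minutes
Total: 510 minutes
Hours: 510 ÷ 60 = 8 remainder 30


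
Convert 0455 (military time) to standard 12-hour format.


4:55 AM

Hour: 4
4 < 12 → AM


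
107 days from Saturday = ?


Monday

Start: Saturday (index 5)
(5 + 107) mod 7
= 112 mod 7
= 0
Index 0 → Monday


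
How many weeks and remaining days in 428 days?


Weeks: 428 ÷ 7 = 61 remainder 1

61 weeks 1 days


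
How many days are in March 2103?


31 days

Month: March (month 3)
March has 31 days


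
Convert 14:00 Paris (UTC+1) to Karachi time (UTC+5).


18:00

Time difference = UTC+5 - UTC+1 = +4 hours
New hour = (14 + 4) mod 24
= 18 mod 24 = 18
Minutes unchanged → 18:00


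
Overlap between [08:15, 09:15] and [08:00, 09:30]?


Meeting A: 495-555 (in minutes from midnight)
Meeting B: 480-570
Overlap start = max(495, 480) = 495
Overlap end = min(555, 570) = 555
Overlap = max(0, 555 - 495) = 60 min

60 minutes


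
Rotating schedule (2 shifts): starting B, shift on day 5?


Shifts: A, B
Start: B (index 1)
Day 5: (1 + 5 - 1) mod 2
= 5 mod 2
= 1
Index 1 → shift B

Shift B


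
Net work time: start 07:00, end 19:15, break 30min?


11h 45m (705 minutes)

Total time = (19×60+15) - (7×60+0)
= 1155 - 420 = 735 min
Minus break: 735 - 30 = 705 min
= 11h 45m


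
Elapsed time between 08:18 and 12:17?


3h 59m

End time in minutes: 12×60 + 17 = 737
Start time in minutes: 8×60 + 18 = 498
Difference = 737 - 498 = 239 minutes
= 3 hours 59 minutes


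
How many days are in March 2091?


Month: March (month 3)
March has 31 days

31 days


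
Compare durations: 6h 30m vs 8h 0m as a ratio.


13:16 (0.81)

Duration 1: 390 minutes
Duration 2: 480 minutes
Ratio = 390:480
GCD = 30
Simplified = 13:16
As a decimal: 13/16 ≈ 0.81


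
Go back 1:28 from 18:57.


Start: 1137 minutes from midnight
Subtract: 88 minutes
Remaining: 1137 - 88 = 1049
Hours: 17, Minutes: 29

17:29


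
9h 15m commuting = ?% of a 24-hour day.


38.5%

Time: 555 minutes
Day: 1440 minutes
Percentage = (555/1440) × 100 ≈ 38.5%


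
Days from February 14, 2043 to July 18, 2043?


154 days

From February 14, 2043 to July 18, 2043
Rest of February 2043: 28 - 14 = 14
Full months: March 31, April 30, May 31, June 30
Days into July 2043: 18
Total = 14 + 31 + 30 + 31 + 30 + 18 = 154 days


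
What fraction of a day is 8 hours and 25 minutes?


Total minutes: 8×60 + 25 = 505
Day = 24×60 = 1440 minutes
Fraction = 505/1440 ≈ 0.3507
As a percentage: 505/1440 × 100 ≈ 35.07%

0.3507 (35.07%)


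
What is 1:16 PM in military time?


Input: 1:16 PM
PM: 1 + 12 = 13

13:16


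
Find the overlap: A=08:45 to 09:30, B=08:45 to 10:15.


45 minutes

Meeting A: 525-570 (in minutes from midnight)
Meeting B: 525-615
Overlap start = max(525, 525) = 525
Overlap end = min(570, 615) = 570
Overlap = max(0, 570 - 525) = 45 min


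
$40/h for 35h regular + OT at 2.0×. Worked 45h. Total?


Regular: 35h × $40 = $1400.00
Overtime: 45 - 35 = 10h
OT pay: 10h × $40 × 2.0 = $800.00
Total = $1400.00 + $800.00 = $2200.00

$2200.00


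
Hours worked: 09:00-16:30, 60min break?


Total time = (16×60+30) - (9×60+0)
= 990 - 540 = 450 min
Minus break: 450 - 60 = 390 min
= 6h 30m

6h 30m (390 minutes)


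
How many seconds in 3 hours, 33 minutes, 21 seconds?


12801 seconds

Hours: 3 × 3600 = 10800
Minutes: 33 × 60 = 1980
Seconds: 21
Total = 10800 + 1980 + 21 = 12801


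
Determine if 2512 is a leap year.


Yes

Rules: divisible by 4 AND (not by 100 OR by 400)
2512 ÷ 4 = 628 exactly → divisible by 4
2512 ÷ 100 = 25 remainder 12 → not divisible by 100
Divisible by 4 but not by 100 → leap year


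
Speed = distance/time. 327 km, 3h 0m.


Distance: 327 km
Time: 3 hours
Speed = 327 / 3 = 109.0 km/h

109.0 km/h


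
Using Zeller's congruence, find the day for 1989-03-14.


Zeller's congruence:
q=14, m=3, k=89, j=19
h = (14 + ⌊13×4/5⌋ + 89 + ⌊89/4⌋ + ⌊19/4⌋ - 2×19) mod 7
= (14 + 10 + 89 + 22 + 4 - 38) mod 7
= 101 mod 7 = 3
h=3 → Tuesday

Tuesday


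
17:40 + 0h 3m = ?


17:43

Start: 1060 minutes from midnight
Add: 3 minutes
Total: 1063 minutes
Hours: 1063 ÷ 60 = 17 remainder 43


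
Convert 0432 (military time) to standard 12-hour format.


4:32 AM

Hour: 4
4 < 12 → AM


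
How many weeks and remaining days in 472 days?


67 weeks 3 days

Weeks: 472 ÷ 7 = 67 remainder 3


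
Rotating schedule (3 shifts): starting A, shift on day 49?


Shifts: A, B, C
Start: A (index 0)
Day 49: (0 + 49 - 1) mod 3
= 48 mod 3
= 0
Index 0 → shift A

Shift A


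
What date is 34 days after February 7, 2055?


Start: February 7, 2055
Add 34 days
February 7 → March 1: 28 - 7 + 1 = 22 days (34 - 22 = 12 left)
March 1 + 12 = March 13, 2055

March 13, 2055


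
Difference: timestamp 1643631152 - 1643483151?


148001 seconds (41.1 hours / 1.71 days)

Difference = 1643631152 - 1643483151 = 148001 seconds
In hours: 148001 / 3600 ≈ 41.1
In days: 148001 / 86400 ≈ 1.71


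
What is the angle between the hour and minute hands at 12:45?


Hour hand (12 ≡ 0 on the dial): 0×30 + 45×0.5 = 22.5°
Minute hand = 45×6 = 270°
Difference = |22.5 - 270| = 247.5°
Since > 180°: 360 - 247.5 = 112.5°

112.5°


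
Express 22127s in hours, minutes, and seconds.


6h 8m 47s

Hours: 22127 ÷ 3600 = 6 remainder 527
Minutes: 527 ÷ 60 = 8 remainder 47
Seconds: 47


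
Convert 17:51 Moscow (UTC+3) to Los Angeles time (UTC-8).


Time difference = UTC-8 - UTC+3 = -11 hours
New hour = (17 -11) mod 24
= 6 mod 24 = 6
Minutes unchanged → 06:51

06:51


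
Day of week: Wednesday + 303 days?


Friday

Start: Wednesday (index 2)
(2 + 303) mod 7
= 305 mod 7
= 4
Index 4 → Friday


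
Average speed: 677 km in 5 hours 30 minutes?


123.1 km/h

Distance: 677 km
Time: 5h 30m = 330 min = 330/60 = 11/2 hours
Speed = 677 ÷ (11/2) = 677 × 2 / 11 = 1354/11 ≈ 123.1 km/h


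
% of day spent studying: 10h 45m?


44.8%

Time: 645 minutes
Day: 1440 minutes
Percentage = (645/1440) × 100 ≈ 44.8%


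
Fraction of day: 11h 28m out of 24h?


0.4778 (47.78%)

Total minutes: 11×60 + 28 = 688
Day = 24×60 = 1440 minutes
Fraction = 688/1440 ≈ 0.4778
As a percentage: 688/1440 × 100 ≈ 47.78%


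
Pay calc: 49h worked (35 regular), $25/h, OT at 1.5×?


Regular: 35h × $25 = $875.00
Overtime: 49 - 35 = 14h
OT pay: 14h × $25 × 1.5 = $525.00
Total = $875.00 + $525.00 = $1400.00

$1400.00


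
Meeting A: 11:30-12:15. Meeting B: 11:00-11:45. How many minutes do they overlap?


15 minutes

Meeting A: 690-735 (in minutes from midnight)
Meeting B: 660-705
Overlap start = max(690, 660) = 690
Overlap end = min(735, 705) = 705
Overlap = max(0, 705 - 690) = 15 min


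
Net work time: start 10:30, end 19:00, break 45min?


Total time = (19×60+0) - (10×60+30)
= 1140 - 630 = 510 min
Minus break: 510 - 45 = 465 min
= 7h 45m

7h 45m (465 minutes)


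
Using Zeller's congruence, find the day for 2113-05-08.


Zeller's congruence:
q=8, m=5, k=13, j=21
h = (8 + ⌊13×6/5⌋ + 13 + ⌊13/4⌋ + ⌊21/4⌋ - 2×21) mod 7
= (8 + 15 + 13 + 3 + 5 - 42) mod 7
= 2 mod 7 = 2
h=2 → Monday

Monday


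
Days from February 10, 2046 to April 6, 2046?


55 days

From February 10, 2046 to April 6, 2046
Rest of February 2046: 28 - 10 = 18
Full months: March 31
Days into April 2046: 6
Total = 18 + 31 + 6 = 55 days


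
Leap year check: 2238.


Rules: divisible by 4 AND (not by 100 OR by 400)
2238 ÷ 4 = 559 remainder 2 → not divisible by 4
Not divisible by 4 → not a leap year

No


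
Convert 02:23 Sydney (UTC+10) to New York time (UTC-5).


11:23 (previous day)

Time difference = UTC-5 - UTC+10 = -15 hours
New hour = (2 -15) mod 24
= -13 mod 24 = 11
Minutes unchanged → 11:23; -13 < 0 → previous day


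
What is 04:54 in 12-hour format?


Hour: 4
4 < 12 → AM

4:54 AM


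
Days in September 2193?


Month: September (month 9)
September has 30 days

30 days


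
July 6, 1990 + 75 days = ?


Start: July 6, 1990
Add 75 days
July 6 → August 1: 31 - 6 + 1 = 26 days (75 - 26 = 49 left)
August 1 → September 1: 31 - 1 + 1 = 31 days (49 - 31 = 18 left)
September 1 + 18 = September 19, 1990

September 19, 1990


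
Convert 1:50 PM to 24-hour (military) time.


13:50

Input: 1:50 PM
PM: 1 + 12 = 13


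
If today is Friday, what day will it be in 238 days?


Start: Friday (index 4)
(4 + 238) mod 7
= 242 mod 7
= 4
Index 4 → Friday

Friday


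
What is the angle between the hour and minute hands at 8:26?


97.0°

Hour hand = 8×30 + 26×0.5 = 253.0°
Minute hand = 26×6 = 156°
Difference = |253.0 - 156| = 97.0°


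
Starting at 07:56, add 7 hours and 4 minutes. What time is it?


Start: 476 minutes from midnight
Add: 424 minutes
Total: 900 minutes
Hours: 900 ÷ 60 = 15 remainder 0

15:00


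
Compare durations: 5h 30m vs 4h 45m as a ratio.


Duration 1: 330 minutes
Duration 2: 285 minutes
Ratio = 330:285
GCD = 15
Simplified = 22:19
As a decimal: 22/19 ≈ 1.16

22:19 (1.16)


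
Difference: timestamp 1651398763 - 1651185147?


Difference = 1651398763 - 1651185147 = 213616 seconds
In hours: 213616 / 3600 ≈ 59.3
In days: 213616 / 86400 ≈ 2.47

213616 seconds (59.3 hours / 2.47 days)


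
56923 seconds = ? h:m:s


Hours: 56923 ÷ 3600 = 15 remainder 2923
Minutes: 2923 ÷ 60 = 48 remainder 43
Seconds: 43

15h 48m 43s


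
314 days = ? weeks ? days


44 weeks 6 days

Weeks: 314 ÷ 7 = 44 remainder 6


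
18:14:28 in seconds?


Hours: 18 × 3600 = 64800
Minutes: 14 × 60 = 840
Seconds: 28
Total = 64800 + 840 + 28 = 65668

65668 seconds


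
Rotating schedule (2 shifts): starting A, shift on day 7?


Shifts: A, B
Start: A (index 0)
Day 7: (0 + 7 - 1) mod 2
= 6 mod 2
= 0
Index 0 → shift A

Shift A


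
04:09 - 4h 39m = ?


Start: 249 minutes from midnight
Subtract: 279 minutes
Remaining: 249 - 279 = -30
Negative → add 24×60 = 1410
Hours: 23, Minutes: 30

23:30


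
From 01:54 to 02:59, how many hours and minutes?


1h 5m

End time in minutes: 2×60 + 59 = 179
Start time in minutes: 1×60 + 54 = 114
Difference = 179 - 114 = 65 minutes
= 1 hours 5 minutes


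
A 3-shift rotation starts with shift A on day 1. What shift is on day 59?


Shift B

Shifts: A, B, C
Start: A (index 0)
Day 59: (0 + 59 - 1) mod 3
= 58 mod 3
= 1
Index 1 → shift B


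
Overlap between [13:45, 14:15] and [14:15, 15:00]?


Meeting A: 825-855 (in minutes from midnight)
Meeting B: 855-900
Overlap start = max(825, 855) = 855
Overlap end = min(855, 900) = 855
Overlap = max(0, 855 - 855) = 0 min

0 minutes


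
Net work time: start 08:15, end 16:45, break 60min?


Total time = (16×60+45) - (8×60+15)
= 1005 - 495 = 510 min
Minus break: 510 - 60 = 450 min
= 7h 30m

7h 30m (450 minutes)


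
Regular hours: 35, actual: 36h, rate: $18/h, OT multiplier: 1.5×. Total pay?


$657.00

Regular: 35h × $18 = $630.00
Overtime: 36 - 35 = 1h
OT pay: 1h × $18 × 1.5 = $27.00
Total = $630.00 + $27.00 = $657.00


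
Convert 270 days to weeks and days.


38 weeks 4 days

Weeks: 270 ÷ 7 = 38 remainder 4


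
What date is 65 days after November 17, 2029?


Start: November 17, 2029
Add 65 days
November 17 → December 1: 30 - 17 + 1 = 14 days (65 - 14 = 51 left)
December 1 → January 1: 31 - 1 + 1 = 31 days (51 - 31 = 20 left)
January 1 + 20 = January 21, 2030

January 21, 2030


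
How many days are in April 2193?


30 days

Month: April (month 4)
April has 30 days


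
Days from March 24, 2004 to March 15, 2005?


356 days

From March 24, 2004 to March 15, 2005
Rest of March 2004: 31 - 24 = 7
Full months: April 30, May 31, June 30, July 31, August 31, September 30, October 31, November 30, December 31, January 31, February 2005 28
Days into March 2005: 15
Total = 7 + 30 + 31 + 30 + 31 + 31 + 30 + 31 + 30 + 31 + 31 + 28 + 15 = 356 days


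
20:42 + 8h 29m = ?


Start: 1242 minutes from midnight
Add: 509 minutes
Total: 1751 minutes
Hours: 1751 ÷ 60 = 29 remainder 11
29 ≥ 24 → 29 - 24 = 5 (next day)

05:11 (next day)


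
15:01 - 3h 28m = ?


11:33

Start: 901 minutes from midnight
Subtract: 208 minutes
Remaining: 901 - 208 = 693
Hours: 11, Minutes: 33


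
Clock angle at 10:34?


Hour hand = 10×30 + 34×0.5 = 317.0°
Minute hand = 34×6 = 204°
Difference = |317.0 - 204| = 113.0°

113.0°


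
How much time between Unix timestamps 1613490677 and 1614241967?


751290 seconds (208.7 hours / 8.70 days)

Difference = 1614241967 - 1613490677 = 751290 seconds
In hours: 751290 / 3600 ≈ 208.7
In days: 751290 / 86400 ≈ 8.70


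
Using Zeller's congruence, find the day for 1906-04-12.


Thursday

Zeller's congruence:
q=12, m=4, k=6, j=19
h = (12 + ⌊13×5/5⌋ + 6 + ⌊6/4⌋ + ⌊19/4⌋ - 2×19) mod 7
= (12 + 13 + 6 + 1 + 4 - 38) mod 7
= -2 mod 7 = 5
h=5 → Thursday


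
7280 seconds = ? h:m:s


2h 1m 20s

Hours: 7280 ÷ 3600 = 2 remainder 80
Minutes: 80 ÷ 60 = 1 remainder 20
Seconds: 20


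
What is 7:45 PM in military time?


Input: 7:45 PM
PM: 7 + 12 = 19

19:45


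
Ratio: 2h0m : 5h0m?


2:5 (0.40)

Duration 1: 120 minutes
Duration 2: 300 minutes
Ratio = 120:300
GCD = 60
Simplified = 2:5
As a decimal: 2/5 = 0.40


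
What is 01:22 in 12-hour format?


1:22 AM

Hour: 1
1 < 12 → AM


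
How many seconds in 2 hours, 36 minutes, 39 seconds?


9399 seconds

Hours: 2 × 3600 = 7200
Minutes: 36 × 60 = 2160
Seconds: 39
Total = 7200 + 2160 + 39 = 9399


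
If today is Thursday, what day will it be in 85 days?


Friday

Start: Thursday (index 3)
(3 + 85) mod 7
= 88 mod 7
= 4
Index 4 → Friday


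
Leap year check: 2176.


Rules: divisible by 4 AND (not by 100 OR by 400)
2176 ÷ 4 = 544 exactly → divisible by 4
2176 ÷ 100 = 21 remainder 76 → not divisible by 100
Divisible by 4 but not by 100 → leap year

Yes


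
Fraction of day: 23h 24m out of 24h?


Total minutes: 23×60 + 24 = 1404
Day = 24×60 = 1440 minutes
Fraction = 1404/1440 = 0.9750
As a percentage: 1404/1440 × 100 = 97.50%

0.9750 (97.50%)


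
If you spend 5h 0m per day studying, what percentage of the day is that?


Time: 300 minutes
Day: 1440 minutes
Percentage = (300/1440) × 100 ≈ 20.8%

20.8%


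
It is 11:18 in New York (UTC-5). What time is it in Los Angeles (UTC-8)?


08:18

Time difference = UTC-8 - UTC-5 = -3 hours
New hour = (11 -3) mod 24
= 8 mod 24 = 8
Minutes unchanged → 08:18


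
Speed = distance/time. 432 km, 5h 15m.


82.3 km/h

Distance: 432 km
Time: 5h 15m = 315 min = 315/60 = 21/4 hours
Speed = 432 ÷ (21/4) = 432 × 4 / 21 = 1728/21 ≈ 82.3 km/h


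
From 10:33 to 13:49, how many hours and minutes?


End time in minutes: 13×60 + 49 = 829
Start time in minutes: 10×60 + 33 = 633
Difference = 829 - 633 = 196 minutes
= 3 hours 16 minutes

3h 16m


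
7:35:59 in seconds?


27359 seconds

Hours: 7 × 3600 = 25200
Minutes: 35 × 60 = 2100
Seconds: 59
Total = 25200 + 2100 + 59 = 27359


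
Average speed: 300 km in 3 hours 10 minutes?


Distance: 300 km
Time: 3h 10m = 190 min = 190/60 = 19/6 hours
Speed = 300 ÷ (19/6) = 300 × 6 / 19 = 1800/19 ≈ 94.7 km/h

94.7 km/h


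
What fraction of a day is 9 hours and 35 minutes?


0.3993 (39.93%)

Total minutes: 9×60 + 35 = 575
Day = 24×60 = 1440 minutes
Fraction = 575/1440 ≈ 0.3993
As a percentage: 575/1440 × 100 ≈ 39.93%


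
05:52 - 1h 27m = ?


Start: 352 minutes from midnight
Subtract: 87 minutes
Remaining: 352 - 87 = 265
Hours: 4, Minutes: 25

04:25


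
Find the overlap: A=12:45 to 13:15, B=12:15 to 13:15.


Meeting A: 765-795 (in minutes from midnight)
Meeting B: 735-795
Overlap start = max(765, 735) = 765
Overlap end = min(795, 795) = 795
Overlap = max(0, 795 - 765) = 30 min

30 minutes


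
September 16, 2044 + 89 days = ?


December 14, 2044

Start: September 16, 2044
Add 89 days
September 16 → October 1: 30 - 16 + 1 = 15 days (89 - 15 = 74 left)
October 1 → November 1: 31 - 1 + 1 = 31 days (74 - 31 = 43 left)
November 1 → December 1: 30 - 1 + 1 = 30 days (43 - 30 = 13 left)
December 1 + 13 = December 14, 2044


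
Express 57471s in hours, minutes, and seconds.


Hours: 57471 ÷ 3600 = 15 remainder 3471
Minutes: 3471 ÷ 60 = 57 remainder 51
Seconds: 51

15h 57m 51s


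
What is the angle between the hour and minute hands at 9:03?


Hour hand = 9×30 + 3×0.5 = 271.5°
Minute hand = 3×6 = 18°
Difference = |271.5 - 18| = 253.5°
Since > 180°: 360 - 253.5 = 106.5°

106.5°


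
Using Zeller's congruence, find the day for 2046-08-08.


Wednesday

Zeller's congruence:
q=8, m=8, k=46, j=20
h = (8 + ⌊13×9/5⌋ + 46 + ⌊46/4⌋ + ⌊20/4⌋ - 2×20) mod 7
= (8 + 23 + 46 + 11 + 5 - 40) mod 7
= 53 mod 7 = 4
h=4 → Wednesday


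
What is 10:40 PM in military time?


Input: 10:40 PM
PM: 10 + 12 = 22

22:40


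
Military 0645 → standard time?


Hour: 6
6 < 12 → AM

6:45 AM


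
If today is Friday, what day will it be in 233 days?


Sunday

Start: Friday (index 4)
(4 + 233) mod 7
= 237 mod 7
= 6
Index 6 → Sunday


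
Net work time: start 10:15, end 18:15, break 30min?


7h 30m (450 minutes)

Total time = (18×60+15) - (10×60+15)
= 1095 - 615 = 480 min
Minus break: 480 - 30 = 450 min
= 7h 30m


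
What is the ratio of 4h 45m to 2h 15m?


19:9 (2.11)

Duration 1: 285 minutes
Duration 2: 135 minutes
Ratio = 285:135
GCD = 15
Simplified = 19:9
As a decimal: 19/9 ≈ 2.11


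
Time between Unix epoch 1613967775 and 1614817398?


Difference = 1614817398 - 1613967775 = 849623 seconds
In hours: 849623 / 3600 ≈ 236.0
In days: 849623 / 86400 ≈ 9.83

849623 seconds (236.0 hours / 9.83 days)


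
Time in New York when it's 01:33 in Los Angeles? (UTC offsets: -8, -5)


Time difference = UTC-5 - UTC-8 = +3 hours
New hour = (1 + 3) mod 24
= 4 mod 24 = 4
Minutes unchanged → 04:33

04:33


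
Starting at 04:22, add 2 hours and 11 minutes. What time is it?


Start: 262 minutes from midnight
Add: 131 minutes
Total: 393 minutes
Hours: 393 ÷ 60 = 6 remainder 33

06:33


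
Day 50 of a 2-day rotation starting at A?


Shifts: A, B
Start: A (index 0)
Day 50: (0 + 50 - 1) mod 2
= 49 mod 2
= 1
Index 1 → shift B

Shift B


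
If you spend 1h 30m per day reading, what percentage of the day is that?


6.3%

Time: 90 minutes
Day: 1440 minutes
Percentage = (90/1440) × 100 ≈ 6.3%


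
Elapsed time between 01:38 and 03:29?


1h 51m

End time in minutes: 3×60 + 29 = 209
Start time in minutes: 1×60 + 38 = 98
Difference = 209 - 98 = 111 minutes
= 1 hours 51 minutes


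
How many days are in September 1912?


Month: September (month 9)
September has 30 days

30 days


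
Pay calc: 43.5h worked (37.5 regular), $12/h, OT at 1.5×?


$558.00

Regular: 37.5h × $12 = $450.00
Overtime: 43.5 - 37.5 = 6.0h
OT pay: 6.0h × $12 × 1.5 = $108.00
Total = $450.00 + $108.00 = $558.00


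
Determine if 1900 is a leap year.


No

Rules: divisible by 4 AND (not by 100 OR by 400)
1900 ÷ 4 = 475 exactly → divisible by 4
1900 ÷ 100 = 19 exactly → divisible by 100
1900 ÷ 400 = 4 remainder 300 → not divisible by 400
Divisible by 100 but not by 400 → not a leap year


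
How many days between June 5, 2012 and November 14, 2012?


162 days

From June 5, 2012 to November 14, 2012
Rest of June 2012: 30 - 5 = 25
Full months: July 31, August 31, September 30, October 31
Days into November 2012: 14
Total = 25 + 31 + 31 + 30 + 31 + 14 = 162 days


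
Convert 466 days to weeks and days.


66 weeks 4 days

Weeks: 466 ÷ 7 = 66 remainder 4


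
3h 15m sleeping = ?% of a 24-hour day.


13.5%

Time: 195 minutes
Day: 1440 minutes
Percentage = (195/1440) × 100 ≈ 13.5%


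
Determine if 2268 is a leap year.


Rules: divisible by 4 AND (not by 100 OR by 400)
2268 ÷ 4 = 567 exactly → divisible by 4
2268 ÷ 100 = 22 remainder 68 → not divisible by 100
Divisible by 4 but not by 100 → leap year

Yes


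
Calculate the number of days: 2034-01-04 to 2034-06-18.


From January 4, 2034 to June 18, 2034
Rest of January 2034: 31 - 4 = 27
Full months: February 2034 28, March 31, April 30, May 31
Days into June 2034: 18
Total = 27 + 28 + 31 + 30 + 31 + 18 = 165 days

165 days


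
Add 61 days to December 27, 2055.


February 26, 2056

Start: December 27, 2055
Add 61 days
December 27 → January 1: 31 - 27 + 1 = 5 days (61 - 5 = 56 left)
January 1 → February 1: 31 - 1 + 1 = 31 days (56 - 31 = 25 left)
February 1 + 25 = February 26, 2056


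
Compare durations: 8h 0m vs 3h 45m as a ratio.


Duration 1: 480 minutes
Duration 2: 225 minutes
Ratio = 480:225
GCD = 15
Simplified = 32:15
As a decimal: 32/15 ≈ 2.13

32:15 (2.13)


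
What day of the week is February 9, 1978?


Zeller's congruence:
q=9, m=14, k=77, j=19
h = (9 + ⌊13×15/5⌋ + 77 + ⌊77/4⌋ + ⌊19/4⌋ - 2×19) mod 7
= (9 + 39 + 77 + 19 + 4 - 38) mod 7
= 110 mod 7 = 5
h=5 → Thursday

Thursday


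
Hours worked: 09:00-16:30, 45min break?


6h 45m (405 minutes)

Total time = (16×60+30) - (9×60+0)
= 990 - 540 = 450 min
Minus break: 450 - 45 = 405 min
= 6h 45m


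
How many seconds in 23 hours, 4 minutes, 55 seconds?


Hours: 23 × 3600 = 82800
Minutes: 4 × 60 = 240
Seconds: 55
Total = 82800 + 240 + 55 = 83095

83095 seconds


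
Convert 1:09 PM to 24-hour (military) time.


13:09

Input: 1:09 PM
PM: 1 + 12 = 13


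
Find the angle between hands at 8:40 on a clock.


20.0°

Hour hand = 8×30 + 40×0.5 = 260.0°
Minute hand = 40×6 = 240°
Difference = |260.0 - 240| = 20.0°


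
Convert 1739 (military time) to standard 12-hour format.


5:39 PM

Hour: 17
17 - 12 = 5 → PM


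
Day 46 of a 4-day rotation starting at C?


Shifts: A, B, C, D
Start: C (index 2)
Day 46: (2 + 46 - 1) mod 4
= 47 mod 4
= 3
Index 3 → shift D

Shift D


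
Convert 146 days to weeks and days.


20 weeks 6 days

Weeks: 146 ÷ 7 = 20 remainder 6


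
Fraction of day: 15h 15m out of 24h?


0.6354 (63.54%)

Total minutes: 15×60 + 15 = 915
Day = 24×60 = 1440 minutes
Fraction = 915/1440 ≈ 0.6354
As a percentage: 915/1440 × 100 ≈ 63.54%


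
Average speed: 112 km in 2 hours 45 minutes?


40.7 km/h

Distance: 112 km
Time: 2h 45m = 165 min = 165/60 = 11/4 hours
Speed = 112 ÷ (11/4) = 112 × 4 / 11 = 448/11 ≈ 40.7 km/h


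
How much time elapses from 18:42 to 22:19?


End time in minutes: 22×60 + 19 = 1339
Start time in minutes: 18×60 + 42 = 1122
Difference = 1339 - 1122 = 217 minutes
= 3 hours 37 minutes

3h 37m


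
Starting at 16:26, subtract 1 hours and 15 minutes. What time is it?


15:11

Start: 986 minutes from midnight
Subtract: 75 minutes
Remaining: 986 - 75 = 911
Hours: 15, Minutes: 11


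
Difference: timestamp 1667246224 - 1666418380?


827844 seconds (230.0 hours / 9.58 days)

Difference = 1667246224 - 1666418380 = 827844 seconds
In hours: 827844 / 3600 ≈ 230.0
In days: 827844 / 86400 ≈ 9.58


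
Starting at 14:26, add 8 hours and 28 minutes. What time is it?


Start: 866 minutes from midnight
Add: 508 minutes
Total: 1374 minutes
Hours: 1374 ÷ 60 = 22 remainder 54

22:54


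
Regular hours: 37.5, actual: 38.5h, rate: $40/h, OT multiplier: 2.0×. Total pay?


$1580.00

Regular: 37.5h × $40 = $1500.00
Overtime: 38.5 - 37.5 = 1.0h
OT pay: 1.0h × $40 × 2.0 = $80.00
Total = $1500.00 + $80.00 = $1580.00


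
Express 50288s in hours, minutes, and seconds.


Hours: 50288 ÷ 3600 = 13 remainder 3488
Minutes: 3488 ÷ 60 = 58 remainder 8
Seconds: 8

13h 58m 8s


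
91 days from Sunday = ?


Start: Sunday (index 6)
(6 + 91) mod 7
= 97 mod 7
= 6
Index 6 → Sunday

Sunday


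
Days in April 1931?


Month: April (month 4)
April has 30 days

30 days


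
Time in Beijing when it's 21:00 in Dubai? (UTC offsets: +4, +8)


01:00 (next day)

Time difference = UTC+8 - UTC+4 = +4 hours
New hour = (21 + 4) mod 24
= 25 mod 24 = 1
Minutes unchanged → 01:00; 25 ≥ 24 → next day


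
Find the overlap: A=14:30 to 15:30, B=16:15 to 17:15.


0 minutes

Meeting A: 870-930 (in minutes from midnight)
Meeting B: 975-1035
Overlap start = max(870, 975) = 975
Overlap end = min(930, 1035) = 930
Overlap = max(0, 930 - 975) = 0 min


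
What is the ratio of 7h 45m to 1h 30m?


31:6 (5.17)

Duration 1: 465 minutes
Duration 2: 90 minutes
Ratio = 465:90
GCD = 15
Simplified = 31:6
As a decimal: 31/6 ≈ 5.17


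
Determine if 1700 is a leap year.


Rules: divisible by 4 AND (not by 100 OR by 400)
1700 ÷ 4 = 425 exactly → divisible by 4
1700 ÷ 100 = 17 exactly → divisible by 100
1700 ÷ 400 = 4 remainder 100 → not divisible by 400
Divisible by 100 but not by 400 → not a leap year

No


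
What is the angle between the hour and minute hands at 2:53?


128.5°

Hour hand = 2×30 + 53×0.5 = 86.5°
Minute hand = 53×6 = 318°
Difference = |86.5 - 318| = 231.5°
Since > 180°: 360 - 231.5 = 128.5°


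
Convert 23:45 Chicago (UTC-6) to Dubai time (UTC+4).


Time difference = UTC+4 - UTC-6 = +10 hours
New hour = (23 + 10) mod 24
= 33 mod 24 = 9
Minutes unchanged → 09:45; 33 ≥ 24 → next day

09:45 (next day)


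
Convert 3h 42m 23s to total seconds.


13343 seconds

Hours: 3 × 3600 = 10800
Minutes: 42 × 60 = 2520
Seconds: 23
Total = 10800 + 2520 + 23 = 13343


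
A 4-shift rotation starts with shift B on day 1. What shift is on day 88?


Shifts: A, B, C, D
Start: B (index 1)
Day 88: (1 + 88 - 1) mod 4
= 88 mod 4
= 0
Index 0 → shift A

Shift A


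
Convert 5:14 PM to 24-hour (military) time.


17:14

Input: 5:14 PM
PM: 5 + 12 = 17


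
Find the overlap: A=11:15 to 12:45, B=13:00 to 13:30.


0 minutes

Meeting A: 675-765 (in minutes from midnight)
Meeting B: 780-810
Overlap start = max(675, 780) = 780
Overlap end = min(765, 810) = 765
Overlap = max(0, 765 - 780) = 0 min


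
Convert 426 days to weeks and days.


60 weeks 6 days

Weeks: 426 ÷ 7 = 60 remainder 6


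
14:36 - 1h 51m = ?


Start: 876 minutes from midnight
Subtract: 111 minutes
Remaining: 876 - 111 = 765
Hours: 12, Minutes: 45

12:45


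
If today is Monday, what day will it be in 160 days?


Start: Monday (index 0)
(0 + 160) mod 7
= 160 mod 7
= 6
Index 6 → Sunday

Sunday


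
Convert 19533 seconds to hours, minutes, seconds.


5h 25m 33s

Hours: 19533 ÷ 3600 = 5 remainder 1533
Minutes: 1533 ÷ 60 = 25 remainder 33
Seconds: 33


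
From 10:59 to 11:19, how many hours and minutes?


0h 20m

End time in minutes: 11×60 + 19 = 679
Start time in minutes: 10×60 + 59 = 659
Difference = 679 - 659 = 20 minutes
= 0 hours 20 minutes


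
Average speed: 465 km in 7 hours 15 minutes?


64.1 km/h

Distance: 465 km
Time: 7h 15m = 435 min = 435/60 = 29/4 hours
Speed = 465 ÷ (29/4) = 465 × 4 / 29 = 1860/29 ≈ 64.1 km/h


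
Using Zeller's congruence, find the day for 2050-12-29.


Zeller's congruence:
q=29, m=12, k=50, j=20
h = (29 + ⌊13×13/5⌋ + 50 + ⌊50/4⌋ + ⌊20/4⌋ - 2×20) mod 7
= (29 + 33 + 50 + 12 + 5 - 40) mod 7
= 89 mod 7 = 5
h=5 → Thursday

Thursday


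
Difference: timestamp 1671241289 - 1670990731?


Difference = 1671241289 - 1670990731 = 250558 seconds
In hours: 250558 / 3600 ≈ 69.6
In days: 250558 / 86400 ≈ 2.90

250558 seconds (69.6 hours / 2.90 days)


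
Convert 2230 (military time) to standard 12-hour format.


10:30 PM

Hour: 22
22 - 12 = 10 → PM


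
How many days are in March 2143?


Month: March (month 3)
March has 31 days

31 days


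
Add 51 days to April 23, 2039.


Start: April 23, 2039
Add 51 days
April 23 → May 1: 30 - 23 + 1 = 8 days (51 - 8 = 43 left)
May 1 → June 1: 31 - 1 + 1 = 31 days (43 - 31 = 12 left)
June 1 + 12 = June 13, 2039

June 13, 2039


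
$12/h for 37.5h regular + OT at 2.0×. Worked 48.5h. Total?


Regular: 37.5h × $12 = $450.00
Overtime: 48.5 - 37.5 = 11.0h
OT pay: 11.0h × $12 × 2.0 = $264.00
Total = $450.00 + $264.00 = $714.00

$714.00


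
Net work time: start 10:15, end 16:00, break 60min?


4h 45m (285 minutes)

Total time = (16×60+0) - (10×60+15)
= 960 - 615 = 345 min
Minus break: 345 - 60 = 285 min
= 4h 45m


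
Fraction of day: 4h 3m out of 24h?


Total minutes: 4×60 + 3 = 243
Day = 24×60 = 1440 minutes
Fraction = 243/1440 ≈ 0.1688
As a percentage: 243/1440 × 100 ≈ 16.88%

0.1688 (16.88%)


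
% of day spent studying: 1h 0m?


Time: 60 minutes
Day: 1440 minutes
Percentage = (60/1440) × 100 ≈ 4.2%

4.2%


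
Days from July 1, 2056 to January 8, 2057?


191 days

From July 1, 2056 to January 8, 2057
Rest of July 2056: 31 - 1 = 30
Full months: August 31, September 30, October 31, November 30, December 31
Days into January 2057: 8
Total = 30 + 31 + 30 + 31 + 30 + 31 + 8 = 191 days


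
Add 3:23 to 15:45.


Start: 945 minutes from midnight
Add: 203 minutes
Total: 1148 minutes
Hours: 1148 ÷ 60 = 19 remainder 8

19:08


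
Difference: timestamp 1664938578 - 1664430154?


508424 seconds (141.2 hours / 5.88 days)

Difference = 1664938578 - 1664430154 = 508424 seconds
In hours: 508424 / 3600 ≈ 141.2
In days: 508424 / 86400 ≈ 5.88


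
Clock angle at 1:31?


140.5°

Hour hand = 1×30 + 31×0.5 = 45.5°
Minute hand = 31×6 = 186°
Difference = |45.5 - 186| = 140.5°


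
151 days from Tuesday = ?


Saturday

Start: Tuesday (index 1)
(1 + 151) mod 7
= 152 mod 7
= 5
Index 5 → Saturday


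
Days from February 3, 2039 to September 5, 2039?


214 days

From February 3, 2039 to September 5, 2039
Rest of February 2039: 28 - 3 = 25
Full months: March 31, April 30, May 31, June 30, July 31, August 31
Days into September 2039: 5
Total = 25 + 31 + 30 + 31 + 30 + 31 + 31 + 5 = 214 days


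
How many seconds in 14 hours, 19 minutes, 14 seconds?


Hours: 14 × 3600 = 50400
Minutes: 19 × 60 = 1140
Seconds: 14
Total = 50400 + 1140 + 14 = 51554

51554 seconds


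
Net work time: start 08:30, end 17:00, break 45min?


Total time = (17×60+0) - (8×60+30)
= 1020 - 510 = 510 min
Minus break: 510 - 45 = 465 min
= 7h 45m

7h 45m (465 minutes)


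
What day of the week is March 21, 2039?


Monday

Zeller's congruence:
q=21, m=3, k=39, j=20
h = (21 + ⌊13×4/5⌋ + 39 + ⌊39/4⌋ + ⌊20/4⌋ - 2×20) mod 7
= (21 + 10 + 39 + 9 + 5 - 40) mod 7
= 44 mod 7 = 2
h=2 → Monday


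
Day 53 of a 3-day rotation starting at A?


Shifts: A, B, C
Start: A (index 0)
Day 53: (0 + 53 - 1) mod 3
= 52 mod 3
= 1
Index 1 → shift B

Shift B


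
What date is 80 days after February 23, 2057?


May 14, 2057

Start: February 23, 2057
Add 80 days
February 23 → March 1: 28 - 23 + 1 = 6 days (80 - 6 = 74 left)
March 1 → April 1: 31 - 1 + 1 = 31 days (74 - 31 = 43 left)
April 1 → May 1: 30 - 1 + 1 = 30 days (43 - 30 = 13 left)
May 1 + 13 = May 14, 2057


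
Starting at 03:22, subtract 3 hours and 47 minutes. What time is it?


Start: 202 minutes from midnight
Subtract: 227 minutes
Remaining: 202 - 227 = -25
Negative → add 24×60 = 1415
Hours: 23, Minutes: 35

23:35


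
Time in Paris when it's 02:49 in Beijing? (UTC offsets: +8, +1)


Time difference = UTC+1 - UTC+8 = -7 hours
New hour = (2 -7) mod 24
= -5 mod 24 = 19
Minutes unchanged → 19:49; -5 < 0 → previous day

19:49 (previous day)


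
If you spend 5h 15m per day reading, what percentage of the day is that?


Time: 315 minutes
Day: 1440 minutes
Percentage = (315/1440) × 100 ≈ 21.9%

21.9%


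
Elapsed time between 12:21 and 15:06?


2h 45m

End time in minutes: 15×60 + 6 = 906
Start time in minutes: 12×60 + 21 = 741
Difference = 906 - 741 = 165 minutes
= 2 hours 45 minutes


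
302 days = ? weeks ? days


43 weeks 1 days

Weeks: 302 ÷ 7 = 43 remainder 1


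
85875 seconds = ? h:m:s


23h 51m 15s

Hours: 85875 ÷ 3600 = 23 remainder 3075
Minutes: 3075 ÷ 60 = 51 remainder 15
Seconds: 15


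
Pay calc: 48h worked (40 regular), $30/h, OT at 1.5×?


$1560.00

Regular: 40h × $30 = $1200.00
Overtime: 48 - 40 = 8h
OT pay: 8h × $30 × 1.5 = $360.00
Total = $1200.00 + $360.00 = $1560.00


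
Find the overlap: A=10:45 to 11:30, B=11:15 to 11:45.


Meeting A: 645-690 (in minutes from midnight)
Meeting B: 675-705
Overlap start = max(645, 675) = 675
Overlap end = min(690, 705) = 690
Overlap = max(0, 690 - 675) = 15 min

15 minutes


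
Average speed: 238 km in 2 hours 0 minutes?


119.0 km/h

Distance: 238 km
Time: 2 hours
Speed = 238 / 2 = 119.0 km/h


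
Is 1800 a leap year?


No

Rules: divisible by 4 AND (not by 100 OR by 400)
1800 ÷ 4 = 450 exactly → divisible by 4
1800 ÷ 100 = 18 exactly → divisible by 100
1800 ÷ 400 = 4 remainder 200 → not divisible by 400
Divisible by 100 but not by 400 → not a leap year


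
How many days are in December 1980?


31 days

Month: December (month 12)
December has 31 days


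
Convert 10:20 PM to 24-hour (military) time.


Input: 10:20 PM
PM: 10 + 12 = 22

22:20


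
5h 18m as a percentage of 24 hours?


0.2208 (22.08%)

Total minutes: 5×60 + 18 = 318
Day = 24×60 = 1440 minutes
Fraction = 318/1440 ≈ 0.2208
As a percentage: 318/1440 × 100 ≈ 22.08%


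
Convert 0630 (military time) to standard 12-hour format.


Hour: 6
6 < 12 → AM

6:30 AM


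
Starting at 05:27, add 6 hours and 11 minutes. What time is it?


Start: 327 minutes from midnight
Add: 371 minutes
Total: 698 minutes
Hours: 698 ÷ 60 = 11 remainder 38

11:38


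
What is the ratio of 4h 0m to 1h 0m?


4:1 (4.00)

Duration 1: 240 minutes
Duration 2: 60 minutes
Ratio = 240:60
GCD = 60
Simplified = 4:1
As a decimal: 4/1 = 4.00


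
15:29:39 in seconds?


55779 seconds

Hours: 15 × 3600 = 54000
Minutes: 29 × 60 = 1740
Seconds: 39
Total = 54000 + 1740 + 39 = 55779


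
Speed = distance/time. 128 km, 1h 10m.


109.7 km/h

Distance: 128 km
Time: 1h 10m = 70 min = 70/60 = 7/6 hours
Speed = 128 ÷ (7/6) = 128 × 6 / 7 = 768/7 ≈ 109.7 km/h
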